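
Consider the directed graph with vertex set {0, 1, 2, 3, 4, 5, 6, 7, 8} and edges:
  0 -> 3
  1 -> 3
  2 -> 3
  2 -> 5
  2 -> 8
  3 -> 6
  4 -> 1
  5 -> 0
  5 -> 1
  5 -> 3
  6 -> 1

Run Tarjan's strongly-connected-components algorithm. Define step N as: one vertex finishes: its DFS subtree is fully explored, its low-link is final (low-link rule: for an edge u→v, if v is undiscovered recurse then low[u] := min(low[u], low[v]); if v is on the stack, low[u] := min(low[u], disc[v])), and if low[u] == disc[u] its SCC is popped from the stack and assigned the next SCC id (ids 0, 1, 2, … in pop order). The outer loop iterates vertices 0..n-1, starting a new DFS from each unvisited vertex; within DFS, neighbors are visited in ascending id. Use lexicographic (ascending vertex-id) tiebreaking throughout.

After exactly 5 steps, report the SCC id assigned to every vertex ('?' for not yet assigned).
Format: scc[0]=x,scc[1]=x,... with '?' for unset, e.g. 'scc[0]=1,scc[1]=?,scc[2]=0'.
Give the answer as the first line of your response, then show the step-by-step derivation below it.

scc[0]=1,scc[1]=0,scc[2]=?,scc[3]=0,scc[4]=?,scc[5]=2,scc[6]=0,scc[7]=?,scc[8]=?

step 1: low=(low[0]=0,low[1]=1,low[2]=?,low[3]=1,low[4]=?,low[5]=?,low[6]=2,low[7]=?,low[8]=?); scc=(scc[0]=?,scc[1]=?,scc[2]=?,scc[3]=?,scc[4]=?,scc[5]=?,scc[6]=?,scc[7]=?,scc[8]=?)
step 2: low=(low[0]=0,low[1]=1,low[2]=?,low[3]=1,low[4]=?,low[5]=?,low[6]=1,low[7]=?,low[8]=?); scc=(scc[0]=?,scc[1]=?,scc[2]=?,scc[3]=?,scc[4]=?,scc[5]=?,scc[6]=?,scc[7]=?,scc[8]=?)
step 3: low=(low[0]=0,low[1]=1,low[2]=?,low[3]=1,low[4]=?,low[5]=?,low[6]=1,low[7]=?,low[8]=?); scc=(scc[0]=?,scc[1]=0,scc[2]=?,scc[3]=0,scc[4]=?,scc[5]=?,scc[6]=0,scc[7]=?,scc[8]=?)
step 4: low=(low[0]=0,low[1]=1,low[2]=?,low[3]=1,low[4]=?,low[5]=?,low[6]=1,low[7]=?,low[8]=?); scc=(scc[0]=1,scc[1]=0,scc[2]=?,scc[3]=0,scc[4]=?,scc[5]=?,scc[6]=0,scc[7]=?,scc[8]=?)
step 5: low=(low[0]=0,low[1]=1,low[2]=4,low[3]=1,low[4]=?,low[5]=5,low[6]=1,low[7]=?,low[8]=?); scc=(scc[0]=1,scc[1]=0,scc[2]=?,scc[3]=0,scc[4]=?,scc[5]=2,scc[6]=0,scc[7]=?,scc[8]=?)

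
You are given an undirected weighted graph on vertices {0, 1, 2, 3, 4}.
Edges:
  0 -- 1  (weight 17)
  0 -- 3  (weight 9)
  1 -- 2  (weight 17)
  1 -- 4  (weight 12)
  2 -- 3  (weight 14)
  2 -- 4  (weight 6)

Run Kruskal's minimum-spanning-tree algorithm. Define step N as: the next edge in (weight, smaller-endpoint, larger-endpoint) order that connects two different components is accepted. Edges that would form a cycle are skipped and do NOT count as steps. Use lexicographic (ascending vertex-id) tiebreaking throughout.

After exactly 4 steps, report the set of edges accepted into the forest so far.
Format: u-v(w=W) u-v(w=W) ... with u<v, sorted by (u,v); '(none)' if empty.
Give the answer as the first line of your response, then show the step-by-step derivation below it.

0-3(w=9) 1-4(w=12) 2-3(w=14) 2-4(w=6)

step 1: add edge 2-4 (w=6); MST = {2-4(w=6)}
step 2: add edge 0-3 (w=9); MST = {0-3(w=9) 2-4(w=6)}
step 3: add edge 1-4 (w=12); MST = {0-3(w=9) 1-4(w=12) 2-4(w=6)}
step 4: add edge 2-3 (w=14); MST = {0-3(w=9) 1-4(w=12) 2-3(w=14) 2-4(w=6)}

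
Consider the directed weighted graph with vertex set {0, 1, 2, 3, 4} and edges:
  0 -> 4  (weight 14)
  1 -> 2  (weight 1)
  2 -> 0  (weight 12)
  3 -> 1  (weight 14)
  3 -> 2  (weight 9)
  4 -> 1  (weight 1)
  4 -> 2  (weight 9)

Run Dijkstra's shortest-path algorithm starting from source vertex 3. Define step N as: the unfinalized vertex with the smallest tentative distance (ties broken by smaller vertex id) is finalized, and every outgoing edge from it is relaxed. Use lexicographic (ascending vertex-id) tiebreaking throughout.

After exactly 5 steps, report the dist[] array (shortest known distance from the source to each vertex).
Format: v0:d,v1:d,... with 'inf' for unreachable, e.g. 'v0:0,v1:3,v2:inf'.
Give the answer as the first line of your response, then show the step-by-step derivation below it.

v0:21,v1:14,v2:9,v3:0,v4:35

step 1: dist = v0:inf,v1:14,v2:9,v3:0,v4:inf
step 2: dist = v0:21,v1:14,v2:9,v3:0,v4:inf
step 3: dist = v0:21,v1:14,v2:9,v3:0,v4:inf
step 4: dist = v0:21,v1:14,v2:9,v3:0,v4:35
step 5: dist = v0:21,v1:14,v2:9,v3:0,v4:35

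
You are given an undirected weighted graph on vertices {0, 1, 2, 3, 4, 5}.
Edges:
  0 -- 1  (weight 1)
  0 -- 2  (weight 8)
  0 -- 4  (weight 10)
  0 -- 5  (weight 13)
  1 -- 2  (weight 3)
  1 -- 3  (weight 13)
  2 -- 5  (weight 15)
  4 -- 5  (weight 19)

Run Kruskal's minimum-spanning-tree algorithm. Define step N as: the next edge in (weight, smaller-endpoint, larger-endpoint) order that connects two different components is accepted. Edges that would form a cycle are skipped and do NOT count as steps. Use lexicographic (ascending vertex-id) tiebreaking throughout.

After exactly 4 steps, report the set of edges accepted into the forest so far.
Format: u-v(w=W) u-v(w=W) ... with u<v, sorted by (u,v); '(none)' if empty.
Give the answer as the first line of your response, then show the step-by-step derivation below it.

0-1(w=1) 0-4(w=10) 0-5(w=13) 1-2(w=3)

step 1: add edge 0-1 (w=1); MST = {0-1(w=1)}
step 2: add edge 1-2 (w=3); MST = {0-1(w=1) 1-2(w=3)}
step 3: add edge 0-4 (w=10); MST = {0-1(w=1) 0-4(w=10) 1-2(w=3)}
step 4: add edge 0-5 (w=13); MST = {0-1(w=1) 0-4(w=10) 0-5(w=13) 1-2(w=3)}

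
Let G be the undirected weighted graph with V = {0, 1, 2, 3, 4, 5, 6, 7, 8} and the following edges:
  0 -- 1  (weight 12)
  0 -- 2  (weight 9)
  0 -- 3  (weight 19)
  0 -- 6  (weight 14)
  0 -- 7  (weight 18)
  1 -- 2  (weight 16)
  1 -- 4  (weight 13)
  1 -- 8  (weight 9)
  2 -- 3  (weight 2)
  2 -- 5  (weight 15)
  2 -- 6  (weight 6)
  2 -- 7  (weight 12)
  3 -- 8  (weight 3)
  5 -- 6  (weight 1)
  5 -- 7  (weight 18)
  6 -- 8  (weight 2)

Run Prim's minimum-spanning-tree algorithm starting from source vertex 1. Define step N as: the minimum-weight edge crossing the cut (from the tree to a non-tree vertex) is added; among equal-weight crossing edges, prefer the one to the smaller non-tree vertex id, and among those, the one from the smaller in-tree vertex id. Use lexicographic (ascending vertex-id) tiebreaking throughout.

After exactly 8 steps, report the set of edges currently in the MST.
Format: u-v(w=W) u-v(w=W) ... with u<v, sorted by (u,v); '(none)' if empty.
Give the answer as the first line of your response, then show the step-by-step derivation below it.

0-2(w=9) 1-4(w=13) 1-8(w=9) 2-3(w=2) 2-7(w=12) 3-8(w=3) 5-6(w=1) 6-8(w=2)

step 1: add edge 1-8 (w=9); MST = {1-8(w=9)}
step 2: add edge 6-8 (w=2); MST = {1-8(w=9) 6-8(w=2)}
step 3: add edge 5-6 (w=1); MST = {1-8(w=9) 5-6(w=1) 6-8(w=2)}
step 4: add edge 3-8 (w=3); MST = {1-8(w=9) 3-8(w=3) 5-6(w=1) 6-8(w=2)}
step 5: add edge 2-3 (w=2); MST = {1-8(w=9) 2-3(w=2) 3-8(w=3) 5-6(w=1) 6-8(w=2)}
step 6: add edge 0-2 (w=9); MST = {0-2(w=9) 1-8(w=9) 2-3(w=2) 3-8(w=3) 5-6(w=1) 6-8(w=2)}
step 7: add edge 2-7 (w=12); MST = {0-2(w=9) 1-8(w=9) 2-3(w=2) 2-7(w=12) 3-8(w=3) 5-6(w=1) 6-8(w=2)}
step 8: add edge 1-4 (w=13); MST = {0-2(w=9) 1-4(w=13) 1-8(w=9) 2-3(w=2) 2-7(w=12) 3-8(w=3) 5-6(w=1) 6-8(w=2)}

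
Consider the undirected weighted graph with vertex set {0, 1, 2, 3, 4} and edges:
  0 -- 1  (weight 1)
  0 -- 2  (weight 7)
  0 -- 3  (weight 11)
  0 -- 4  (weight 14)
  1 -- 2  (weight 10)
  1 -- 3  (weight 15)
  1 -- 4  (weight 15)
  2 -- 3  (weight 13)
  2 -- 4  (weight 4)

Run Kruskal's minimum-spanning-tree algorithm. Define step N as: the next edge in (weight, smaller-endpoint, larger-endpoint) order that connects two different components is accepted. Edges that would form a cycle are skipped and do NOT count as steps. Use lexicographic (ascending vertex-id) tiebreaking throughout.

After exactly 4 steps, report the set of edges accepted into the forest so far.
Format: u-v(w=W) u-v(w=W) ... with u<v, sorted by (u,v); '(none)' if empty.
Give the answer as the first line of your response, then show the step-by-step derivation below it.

0-1(w=1) 0-2(w=7) 0-3(w=11) 2-4(w=4)

step 1: add edge 0-1 (w=1); MST = {0-1(w=1)}
step 2: add edge 2-4 (w=4); MST = {0-1(w=1) 2-4(w=4)}
step 3: add edge 0-2 (w=7); MST = {0-1(w=1) 0-2(w=7) 2-4(w=4)}
step 4: add edge 0-3 (w=11); MST = {0-1(w=1) 0-2(w=7) 0-3(w=11) 2-4(w=4)}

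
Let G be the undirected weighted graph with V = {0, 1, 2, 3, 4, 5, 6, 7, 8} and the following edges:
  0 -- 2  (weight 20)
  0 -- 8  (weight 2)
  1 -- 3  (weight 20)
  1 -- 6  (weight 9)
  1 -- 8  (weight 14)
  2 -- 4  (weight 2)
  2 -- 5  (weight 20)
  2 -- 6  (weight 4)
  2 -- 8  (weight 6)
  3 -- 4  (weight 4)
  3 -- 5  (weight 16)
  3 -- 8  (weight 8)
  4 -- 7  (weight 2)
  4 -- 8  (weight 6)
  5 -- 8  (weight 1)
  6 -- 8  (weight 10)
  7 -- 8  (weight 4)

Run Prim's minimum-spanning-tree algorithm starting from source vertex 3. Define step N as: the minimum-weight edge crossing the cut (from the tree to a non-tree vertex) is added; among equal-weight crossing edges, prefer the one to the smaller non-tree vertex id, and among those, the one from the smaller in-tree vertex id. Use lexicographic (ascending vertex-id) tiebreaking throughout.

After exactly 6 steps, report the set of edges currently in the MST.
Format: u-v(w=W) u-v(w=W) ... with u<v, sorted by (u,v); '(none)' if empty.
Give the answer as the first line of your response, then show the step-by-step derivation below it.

2-4(w=2) 2-6(w=4) 3-4(w=4) 4-7(w=2) 5-8(w=1) 7-8(w=4)

step 1: add edge 3-4 (w=4); MST = {3-4(w=4)}
step 2: add edge 2-4 (w=2); MST = {2-4(w=2) 3-4(w=4)}
step 3: add edge 4-7 (w=2); MST = {2-4(w=2) 3-4(w=4) 4-7(w=2)}
step 4: add edge 2-6 (w=4); MST = {2-4(w=2) 2-6(w=4) 3-4(w=4) 4-7(w=2)}
step 5: add edge 7-8 (w=4); MST = {2-4(w=2) 2-6(w=4) 3-4(w=4) 4-7(w=2) 7-8(w=4)}
step 6: add edge 5-8 (w=1); MST = {2-4(w=2) 2-6(w=4) 3-4(w=4) 4-7(w=2) 5-8(w=1) 7-8(w=4)}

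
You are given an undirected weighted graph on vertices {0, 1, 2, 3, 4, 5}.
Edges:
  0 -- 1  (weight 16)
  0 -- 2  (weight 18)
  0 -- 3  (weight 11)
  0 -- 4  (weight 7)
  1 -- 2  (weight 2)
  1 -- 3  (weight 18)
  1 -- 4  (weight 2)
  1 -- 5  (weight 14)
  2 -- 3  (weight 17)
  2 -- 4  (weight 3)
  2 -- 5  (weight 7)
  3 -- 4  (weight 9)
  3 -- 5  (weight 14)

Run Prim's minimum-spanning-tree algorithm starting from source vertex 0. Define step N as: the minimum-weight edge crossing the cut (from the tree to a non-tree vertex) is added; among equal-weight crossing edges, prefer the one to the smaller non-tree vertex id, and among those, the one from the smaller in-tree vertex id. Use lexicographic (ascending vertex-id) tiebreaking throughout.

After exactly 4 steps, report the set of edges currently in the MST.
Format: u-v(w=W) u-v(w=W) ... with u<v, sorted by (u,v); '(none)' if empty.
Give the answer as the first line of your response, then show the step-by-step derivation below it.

0-4(w=7) 1-2(w=2) 1-4(w=2) 2-5(w=7)

step 1: add edge 0-4 (w=7); MST = {0-4(w=7)}
step 2: add edge 1-4 (w=2); MST = {0-4(w=7) 1-4(w=2)}
step 3: add edge 1-2 (w=2); MST = {0-4(w=7) 1-2(w=2) 1-4(w=2)}
step 4: add edge 2-5 (w=7); MST = {0-4(w=7) 1-2(w=2) 1-4(w=2) 2-5(w=7)}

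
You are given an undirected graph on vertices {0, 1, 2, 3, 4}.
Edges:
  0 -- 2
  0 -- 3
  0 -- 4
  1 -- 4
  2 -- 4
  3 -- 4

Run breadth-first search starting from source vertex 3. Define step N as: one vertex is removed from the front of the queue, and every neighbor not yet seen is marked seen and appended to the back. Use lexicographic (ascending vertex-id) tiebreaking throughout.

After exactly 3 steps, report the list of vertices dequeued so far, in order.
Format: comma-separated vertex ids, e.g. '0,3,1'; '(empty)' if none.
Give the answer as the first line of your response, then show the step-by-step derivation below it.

3,0,4

step 1: dequeue 3; queue=[0,4]; order=3
step 2: dequeue 0; queue=[4,2]; order=3,0
step 3: dequeue 4; queue=[2,1]; order=3,0,4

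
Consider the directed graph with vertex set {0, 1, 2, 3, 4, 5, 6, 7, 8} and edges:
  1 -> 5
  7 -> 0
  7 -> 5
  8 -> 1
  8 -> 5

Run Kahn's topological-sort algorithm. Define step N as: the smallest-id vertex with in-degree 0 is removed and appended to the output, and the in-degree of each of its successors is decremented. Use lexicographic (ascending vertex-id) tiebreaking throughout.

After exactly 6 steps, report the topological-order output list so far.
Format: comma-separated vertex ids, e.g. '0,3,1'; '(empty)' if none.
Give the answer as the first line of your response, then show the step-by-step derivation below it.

2,3,4,6,7,0

step 1: output 2; order=[2]; indeg=(1,1,0,0,0,3,0,0,0)
step 2: output 3; order=[2,3]; indeg=(1,1,0,0,0,3,0,0,0)
step 3: output 4; order=[2,3,4]; indeg=(1,1,0,0,0,3,0,0,0)
step 4: output 6; order=[2,3,4,6]; indeg=(1,1,0,0,0,3,0,0,0)
step 5: output 7; order=[2,3,4,6,7]; indeg=(0,1,0,0,0,2,0,0,0)
step 6: output 0; order=[2,3,4,6,7,0]; indeg=(0,1,0,0,0,2,0,0,0)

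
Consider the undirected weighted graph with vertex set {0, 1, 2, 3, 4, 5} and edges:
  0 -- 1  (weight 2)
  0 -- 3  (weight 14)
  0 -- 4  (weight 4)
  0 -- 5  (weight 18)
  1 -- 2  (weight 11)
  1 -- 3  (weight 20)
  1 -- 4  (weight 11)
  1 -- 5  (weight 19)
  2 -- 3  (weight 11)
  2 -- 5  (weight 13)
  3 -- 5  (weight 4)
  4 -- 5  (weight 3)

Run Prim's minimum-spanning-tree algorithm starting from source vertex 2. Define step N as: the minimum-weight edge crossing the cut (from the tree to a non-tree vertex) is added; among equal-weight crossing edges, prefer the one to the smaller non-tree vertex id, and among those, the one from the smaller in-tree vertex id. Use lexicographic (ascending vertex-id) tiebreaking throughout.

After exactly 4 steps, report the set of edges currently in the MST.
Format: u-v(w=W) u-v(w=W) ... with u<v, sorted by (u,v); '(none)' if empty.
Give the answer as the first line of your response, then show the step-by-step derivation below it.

0-1(w=2) 0-4(w=4) 1-2(w=11) 4-5(w=3)

step 1: add edge 1-2 (w=11); MST = {1-2(w=11)}
step 2: add edge 0-1 (w=2); MST = {0-1(w=2) 1-2(w=11)}
step 3: add edge 0-4 (w=4); MST = {0-1(w=2) 0-4(w=4) 1-2(w=11)}
step 4: add edge 4-5 (w=3); MST = {0-1(w=2) 0-4(w=4) 1-2(w=11) 4-5(w=3)}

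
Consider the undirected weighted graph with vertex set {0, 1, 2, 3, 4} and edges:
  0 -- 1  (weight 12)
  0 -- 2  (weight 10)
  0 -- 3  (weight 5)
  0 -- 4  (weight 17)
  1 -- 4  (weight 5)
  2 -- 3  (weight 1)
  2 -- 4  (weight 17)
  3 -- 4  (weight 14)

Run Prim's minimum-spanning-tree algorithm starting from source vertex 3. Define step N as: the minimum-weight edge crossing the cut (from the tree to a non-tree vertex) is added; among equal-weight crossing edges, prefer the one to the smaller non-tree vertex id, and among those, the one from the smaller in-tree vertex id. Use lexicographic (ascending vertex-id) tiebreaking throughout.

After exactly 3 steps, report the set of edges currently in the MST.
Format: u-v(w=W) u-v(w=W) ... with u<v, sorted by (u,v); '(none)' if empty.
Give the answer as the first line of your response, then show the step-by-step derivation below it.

0-1(w=12) 0-3(w=5) 2-3(w=1)

step 1: add edge 2-3 (w=1); MST = {2-3(w=1)}
step 2: add edge 0-3 (w=5); MST = {0-3(w=5) 2-3(w=1)}
step 3: add edge 0-1 (w=12); MST = {0-1(w=12) 0-3(w=5) 2-3(w=1)}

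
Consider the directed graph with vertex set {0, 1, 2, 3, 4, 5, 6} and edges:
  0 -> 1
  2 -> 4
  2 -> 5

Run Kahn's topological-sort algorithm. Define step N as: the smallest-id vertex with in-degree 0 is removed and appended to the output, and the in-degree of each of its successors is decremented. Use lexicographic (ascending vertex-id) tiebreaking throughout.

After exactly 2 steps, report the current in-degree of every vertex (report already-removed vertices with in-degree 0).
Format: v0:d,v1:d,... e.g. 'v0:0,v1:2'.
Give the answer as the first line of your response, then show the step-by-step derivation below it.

v0:0,v1:0,v2:0,v3:0,v4:1,v5:1,v6:0

step 1: output 0; order=[0]; indeg=(0,0,0,0,1,1,0)
step 2: output 1; order=[0,1]; indeg=(0,0,0,0,1,1,0)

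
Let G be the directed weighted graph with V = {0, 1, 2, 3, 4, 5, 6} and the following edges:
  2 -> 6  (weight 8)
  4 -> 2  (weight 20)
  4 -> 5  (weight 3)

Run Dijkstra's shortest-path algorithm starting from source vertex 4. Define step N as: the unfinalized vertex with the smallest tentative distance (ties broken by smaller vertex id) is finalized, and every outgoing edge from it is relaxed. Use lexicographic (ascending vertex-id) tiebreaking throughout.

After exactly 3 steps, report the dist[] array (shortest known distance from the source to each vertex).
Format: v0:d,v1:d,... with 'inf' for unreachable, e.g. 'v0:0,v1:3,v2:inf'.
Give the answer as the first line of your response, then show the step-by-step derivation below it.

v0:inf,v1:inf,v2:20,v3:inf,v4:0,v5:3,v6:28

step 1: dist = v0:inf,v1:inf,v2:20,v3:inf,v4:0,v5:3,v6:inf
step 2: dist = v0:inf,v1:inf,v2:20,v3:inf,v4:0,v5:3,v6:inf
step 3: dist = v0:inf,v1:inf,v2:20,v3:inf,v4:0,v5:3,v6:28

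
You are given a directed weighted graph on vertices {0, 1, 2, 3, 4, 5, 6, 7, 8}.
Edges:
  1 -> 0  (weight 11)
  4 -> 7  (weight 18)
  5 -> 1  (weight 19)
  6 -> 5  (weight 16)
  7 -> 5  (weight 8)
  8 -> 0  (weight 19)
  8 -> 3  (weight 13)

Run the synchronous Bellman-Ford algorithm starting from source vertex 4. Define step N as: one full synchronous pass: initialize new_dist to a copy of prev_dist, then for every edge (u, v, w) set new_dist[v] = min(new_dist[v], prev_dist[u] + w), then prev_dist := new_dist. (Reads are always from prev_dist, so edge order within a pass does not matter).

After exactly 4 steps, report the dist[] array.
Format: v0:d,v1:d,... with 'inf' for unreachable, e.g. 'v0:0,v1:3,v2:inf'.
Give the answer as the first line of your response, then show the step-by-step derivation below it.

v0:56,v1:45,v2:inf,v3:inf,v4:0,v5:26,v6:inf,v7:18,v8:inf

step 1: dist = v0:inf,v1:inf,v2:inf,v3:inf,v4:0,v5:inf,v6:inf,v7:18,v8:inf
step 2: dist = v0:inf,v1:inf,v2:inf,v3:inf,v4:0,v5:26,v6:inf,v7:18,v8:inf
step 3: dist = v0:inf,v1:45,v2:inf,v3:inf,v4:0,v5:26,v6:inf,v7:18,v8:inf
step 4: dist = v0:56,v1:45,v2:inf,v3:inf,v4:0,v5:26,v6:inf,v7:18,v8:inf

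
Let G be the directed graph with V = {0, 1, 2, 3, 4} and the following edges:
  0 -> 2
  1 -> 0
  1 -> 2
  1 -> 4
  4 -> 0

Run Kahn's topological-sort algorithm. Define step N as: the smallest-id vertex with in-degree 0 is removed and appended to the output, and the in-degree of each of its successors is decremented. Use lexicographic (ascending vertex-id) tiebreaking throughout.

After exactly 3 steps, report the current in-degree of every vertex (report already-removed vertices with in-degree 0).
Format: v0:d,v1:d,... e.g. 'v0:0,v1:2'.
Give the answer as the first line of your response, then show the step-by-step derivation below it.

v0:0,v1:0,v2:1,v3:0,v4:0

step 1: output 1; order=[1]; indeg=(1,0,1,0,0)
step 2: output 3; order=[1,3]; indeg=(1,0,1,0,0)
step 3: output 4; order=[1,3,4]; indeg=(0,0,1,0,0)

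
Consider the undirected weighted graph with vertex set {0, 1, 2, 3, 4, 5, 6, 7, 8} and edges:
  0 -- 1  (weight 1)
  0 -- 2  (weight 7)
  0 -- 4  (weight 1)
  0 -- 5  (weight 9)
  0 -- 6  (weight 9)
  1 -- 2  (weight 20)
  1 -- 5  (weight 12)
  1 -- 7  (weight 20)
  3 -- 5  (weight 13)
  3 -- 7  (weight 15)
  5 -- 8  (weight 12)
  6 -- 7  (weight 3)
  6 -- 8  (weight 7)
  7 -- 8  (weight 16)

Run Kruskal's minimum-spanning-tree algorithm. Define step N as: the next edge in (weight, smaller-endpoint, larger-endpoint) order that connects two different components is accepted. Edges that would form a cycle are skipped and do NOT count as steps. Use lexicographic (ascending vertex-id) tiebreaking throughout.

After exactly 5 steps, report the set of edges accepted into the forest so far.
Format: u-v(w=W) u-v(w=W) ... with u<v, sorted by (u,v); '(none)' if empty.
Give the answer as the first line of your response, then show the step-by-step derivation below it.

0-1(w=1) 0-2(w=7) 0-4(w=1) 6-7(w=3) 6-8(w=7)

step 1: add edge 0-1 (w=1); MST = {0-1(w=1)}
step 2: add edge 0-4 (w=1); MST = {0-1(w=1) 0-4(w=1)}
step 3: add edge 6-7 (w=3); MST = {0-1(w=1) 0-4(w=1) 6-7(w=3)}
step 4: add edge 0-2 (w=7); MST = {0-1(w=1) 0-2(w=7) 0-4(w=1) 6-7(w=3)}
step 5: add edge 6-8 (w=7); MST = {0-1(w=1) 0-2(w=7) 0-4(w=1) 6-7(w=3) 6-8(w=7)}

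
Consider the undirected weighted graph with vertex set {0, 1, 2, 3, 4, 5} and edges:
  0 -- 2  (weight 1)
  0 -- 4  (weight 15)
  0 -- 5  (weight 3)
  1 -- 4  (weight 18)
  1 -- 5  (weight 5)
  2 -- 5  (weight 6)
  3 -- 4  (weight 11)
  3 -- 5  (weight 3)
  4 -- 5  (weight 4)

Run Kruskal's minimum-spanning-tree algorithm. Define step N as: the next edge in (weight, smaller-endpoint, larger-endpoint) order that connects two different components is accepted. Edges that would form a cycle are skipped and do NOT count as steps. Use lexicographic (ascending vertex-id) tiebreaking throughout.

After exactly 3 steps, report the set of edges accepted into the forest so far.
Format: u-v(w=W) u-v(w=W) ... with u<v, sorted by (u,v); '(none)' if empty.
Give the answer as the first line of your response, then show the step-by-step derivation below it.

0-2(w=1) 0-5(w=3) 3-5(w=3)

step 1: add edge 0-2 (w=1); MST = {0-2(w=1)}
step 2: add edge 0-5 (w=3); MST = {0-2(w=1) 0-5(w=3)}
step 3: add edge 3-5 (w=3); MST = {0-2(w=1) 0-5(w=3) 3-5(w=3)}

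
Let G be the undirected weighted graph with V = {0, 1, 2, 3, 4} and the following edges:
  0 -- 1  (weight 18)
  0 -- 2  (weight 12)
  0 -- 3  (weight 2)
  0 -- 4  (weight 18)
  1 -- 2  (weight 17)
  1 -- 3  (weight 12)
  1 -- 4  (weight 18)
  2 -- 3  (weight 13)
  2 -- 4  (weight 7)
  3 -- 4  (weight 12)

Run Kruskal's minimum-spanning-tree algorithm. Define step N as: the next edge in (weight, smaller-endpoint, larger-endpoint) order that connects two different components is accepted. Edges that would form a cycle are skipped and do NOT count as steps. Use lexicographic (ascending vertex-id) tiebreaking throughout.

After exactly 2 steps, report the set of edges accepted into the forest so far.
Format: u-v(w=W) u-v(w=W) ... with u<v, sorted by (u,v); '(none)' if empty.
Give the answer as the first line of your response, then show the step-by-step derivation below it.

0-3(w=2) 2-4(w=7)

step 1: add edge 0-3 (w=2); MST = {0-3(w=2)}
step 2: add edge 2-4 (w=7); MST = {0-3(w=2) 2-4(w=7)}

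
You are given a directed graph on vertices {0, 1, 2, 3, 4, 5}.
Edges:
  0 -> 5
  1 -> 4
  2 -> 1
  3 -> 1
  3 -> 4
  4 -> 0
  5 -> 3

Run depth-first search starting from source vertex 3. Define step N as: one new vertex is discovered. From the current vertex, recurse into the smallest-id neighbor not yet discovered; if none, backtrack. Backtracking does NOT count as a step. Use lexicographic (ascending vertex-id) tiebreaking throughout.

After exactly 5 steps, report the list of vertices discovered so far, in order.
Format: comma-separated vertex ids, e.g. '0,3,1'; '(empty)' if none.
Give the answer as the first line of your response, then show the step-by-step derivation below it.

3,1,4,0,5

step 1: discover 3; path=3; order=3
step 2: discover 1; path=3>1; order=3,1
step 3: discover 4; path=3>1>4; order=3,1,4
step 4: discover 0; path=3>1>4>0; order=3,1,4,0
step 5: discover 5; path=3>1>4>0>5; order=3,1,4,0,5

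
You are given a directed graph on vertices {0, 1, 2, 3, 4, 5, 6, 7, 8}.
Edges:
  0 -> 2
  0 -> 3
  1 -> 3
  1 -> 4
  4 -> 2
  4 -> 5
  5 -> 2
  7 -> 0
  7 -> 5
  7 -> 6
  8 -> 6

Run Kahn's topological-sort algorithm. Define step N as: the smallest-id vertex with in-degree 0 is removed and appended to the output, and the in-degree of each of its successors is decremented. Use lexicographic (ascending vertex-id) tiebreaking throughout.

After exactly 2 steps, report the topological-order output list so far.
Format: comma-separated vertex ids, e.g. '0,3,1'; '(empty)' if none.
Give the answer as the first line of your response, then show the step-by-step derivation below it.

1,4

step 1: output 1; order=[1]; indeg=(1,0,3,1,0,2,2,0,0)
step 2: output 4; order=[1,4]; indeg=(1,0,2,1,0,1,2,0,0)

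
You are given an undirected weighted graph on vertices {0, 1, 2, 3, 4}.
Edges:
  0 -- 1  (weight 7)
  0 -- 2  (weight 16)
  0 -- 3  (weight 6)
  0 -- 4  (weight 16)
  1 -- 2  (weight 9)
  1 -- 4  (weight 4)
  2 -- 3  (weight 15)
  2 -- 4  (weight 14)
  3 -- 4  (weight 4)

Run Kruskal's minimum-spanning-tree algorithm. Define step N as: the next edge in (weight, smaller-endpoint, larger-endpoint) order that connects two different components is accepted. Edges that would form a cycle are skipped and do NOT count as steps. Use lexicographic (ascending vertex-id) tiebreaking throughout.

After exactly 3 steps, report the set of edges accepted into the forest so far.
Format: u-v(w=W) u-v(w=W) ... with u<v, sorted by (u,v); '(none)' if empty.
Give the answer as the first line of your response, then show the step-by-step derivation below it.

0-3(w=6) 1-4(w=4) 3-4(w=4)

step 1: add edge 1-4 (w=4); MST = {1-4(w=4)}
step 2: add edge 3-4 (w=4); MST = {1-4(w=4) 3-4(w=4)}
step 3: add edge 0-3 (w=6); MST = {0-3(w=6) 1-4(w=4) 3-4(w=4)}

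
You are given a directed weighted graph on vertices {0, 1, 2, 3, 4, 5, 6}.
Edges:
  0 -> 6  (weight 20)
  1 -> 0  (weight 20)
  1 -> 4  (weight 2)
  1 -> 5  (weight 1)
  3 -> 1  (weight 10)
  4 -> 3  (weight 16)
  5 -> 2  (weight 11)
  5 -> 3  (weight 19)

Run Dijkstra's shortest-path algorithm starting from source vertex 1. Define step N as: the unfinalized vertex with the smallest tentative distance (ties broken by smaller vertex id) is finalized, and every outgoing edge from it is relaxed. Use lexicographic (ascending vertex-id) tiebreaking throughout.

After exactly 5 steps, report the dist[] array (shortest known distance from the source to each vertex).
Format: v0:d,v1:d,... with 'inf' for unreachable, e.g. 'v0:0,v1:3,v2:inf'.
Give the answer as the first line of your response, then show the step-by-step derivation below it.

v0:20,v1:0,v2:12,v3:18,v4:2,v5:1,v6:inf

step 1: dist = v0:20,v1:0,v2:inf,v3:inf,v4:2,v5:1,v6:inf
step 2: dist = v0:20,v1:0,v2:12,v3:20,v4:2,v5:1,v6:inf
step 3: dist = v0:20,v1:0,v2:12,v3:18,v4:2,v5:1,v6:inf
step 4: dist = v0:20,v1:0,v2:12,v3:18,v4:2,v5:1,v6:inf
step 5: dist = v0:20,v1:0,v2:12,v3:18,v4:2,v5:1,v6:inf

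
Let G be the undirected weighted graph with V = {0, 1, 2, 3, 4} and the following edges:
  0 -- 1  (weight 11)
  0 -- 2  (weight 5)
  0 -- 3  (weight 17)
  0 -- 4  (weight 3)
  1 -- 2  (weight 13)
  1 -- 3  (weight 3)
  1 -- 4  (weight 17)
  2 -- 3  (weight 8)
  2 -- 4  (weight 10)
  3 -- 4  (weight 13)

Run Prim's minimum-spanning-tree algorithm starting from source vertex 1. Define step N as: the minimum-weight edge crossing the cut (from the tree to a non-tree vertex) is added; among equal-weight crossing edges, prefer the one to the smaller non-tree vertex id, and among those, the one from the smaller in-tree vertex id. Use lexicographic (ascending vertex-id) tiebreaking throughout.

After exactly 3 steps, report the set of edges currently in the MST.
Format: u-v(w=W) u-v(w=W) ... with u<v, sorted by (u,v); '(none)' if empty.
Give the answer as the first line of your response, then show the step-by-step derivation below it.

0-2(w=5) 1-3(w=3) 2-3(w=8)

step 1: add edge 1-3 (w=3); MST = {1-3(w=3)}
step 2: add edge 2-3 (w=8); MST = {1-3(w=3) 2-3(w=8)}
step 3: add edge 0-2 (w=5); MST = {0-2(w=5) 1-3(w=3) 2-3(w=8)}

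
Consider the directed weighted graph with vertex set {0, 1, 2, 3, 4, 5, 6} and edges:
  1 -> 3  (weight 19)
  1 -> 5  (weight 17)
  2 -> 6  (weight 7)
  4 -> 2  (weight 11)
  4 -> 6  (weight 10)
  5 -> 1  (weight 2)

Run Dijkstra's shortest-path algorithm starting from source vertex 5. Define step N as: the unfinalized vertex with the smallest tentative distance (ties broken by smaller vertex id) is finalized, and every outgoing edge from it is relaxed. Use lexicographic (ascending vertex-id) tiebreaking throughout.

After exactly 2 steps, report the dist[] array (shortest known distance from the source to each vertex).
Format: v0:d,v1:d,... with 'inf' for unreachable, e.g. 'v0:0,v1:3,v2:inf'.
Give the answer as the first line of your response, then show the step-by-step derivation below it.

v0:inf,v1:2,v2:inf,v3:21,v4:inf,v5:0,v6:inf

step 1: dist = v0:inf,v1:2,v2:inf,v3:inf,v4:inf,v5:0,v6:inf
step 2: dist = v0:inf,v1:2,v2:inf,v3:21,v4:inf,v5:0,v6:inf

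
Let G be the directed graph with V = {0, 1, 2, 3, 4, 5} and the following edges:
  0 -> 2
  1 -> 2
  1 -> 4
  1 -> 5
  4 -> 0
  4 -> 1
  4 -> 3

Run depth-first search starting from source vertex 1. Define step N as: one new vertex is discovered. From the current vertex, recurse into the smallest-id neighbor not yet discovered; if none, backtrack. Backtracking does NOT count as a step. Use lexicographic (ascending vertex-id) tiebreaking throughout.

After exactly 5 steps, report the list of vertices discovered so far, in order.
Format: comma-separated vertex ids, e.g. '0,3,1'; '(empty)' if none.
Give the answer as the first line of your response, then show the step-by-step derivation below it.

1,2,4,0,3

step 1: discover 1; path=1; order=1
step 2: discover 2; path=1>2; order=1,2
step 3: discover 4; path=1>4; order=1,2,4
step 4: discover 0; path=1>4>0; order=1,2,4,0
step 5: discover 3; path=1>4>3; order=1,2,4,0,3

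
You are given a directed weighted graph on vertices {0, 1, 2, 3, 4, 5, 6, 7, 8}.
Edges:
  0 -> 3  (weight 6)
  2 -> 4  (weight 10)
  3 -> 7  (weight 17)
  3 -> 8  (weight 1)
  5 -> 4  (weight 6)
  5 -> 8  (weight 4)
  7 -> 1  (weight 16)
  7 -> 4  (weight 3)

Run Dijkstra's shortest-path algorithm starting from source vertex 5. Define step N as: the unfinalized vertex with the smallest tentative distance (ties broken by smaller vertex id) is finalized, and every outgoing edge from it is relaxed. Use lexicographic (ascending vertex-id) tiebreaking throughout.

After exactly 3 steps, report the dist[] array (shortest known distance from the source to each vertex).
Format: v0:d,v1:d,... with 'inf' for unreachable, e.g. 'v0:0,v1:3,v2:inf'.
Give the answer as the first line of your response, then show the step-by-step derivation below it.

v0:inf,v1:inf,v2:inf,v3:inf,v4:6,v5:0,v6:inf,v7:inf,v8:4

step 1: dist = v0:inf,v1:inf,v2:inf,v3:inf,v4:6,v5:0,v6:inf,v7:inf,v8:4
step 2: dist = v0:inf,v1:inf,v2:inf,v3:inf,v4:6,v5:0,v6:inf,v7:inf,v8:4
step 3: dist = v0:inf,v1:inf,v2:inf,v3:inf,v4:6,v5:0,v6:inf,v7:inf,v8:4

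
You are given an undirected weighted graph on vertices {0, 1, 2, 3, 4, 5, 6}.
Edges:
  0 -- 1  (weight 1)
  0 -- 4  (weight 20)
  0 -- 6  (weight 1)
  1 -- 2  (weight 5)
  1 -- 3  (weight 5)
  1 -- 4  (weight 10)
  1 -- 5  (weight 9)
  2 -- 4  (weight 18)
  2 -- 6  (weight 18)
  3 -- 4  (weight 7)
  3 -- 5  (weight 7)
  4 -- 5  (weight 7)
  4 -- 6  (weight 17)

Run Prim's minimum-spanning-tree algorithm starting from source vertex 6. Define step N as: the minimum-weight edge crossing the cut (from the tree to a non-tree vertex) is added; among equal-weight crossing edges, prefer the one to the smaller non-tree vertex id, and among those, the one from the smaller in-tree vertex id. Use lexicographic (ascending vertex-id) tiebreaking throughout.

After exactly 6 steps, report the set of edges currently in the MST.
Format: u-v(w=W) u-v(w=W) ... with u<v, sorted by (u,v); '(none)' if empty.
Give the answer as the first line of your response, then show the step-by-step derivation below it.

0-1(w=1) 0-6(w=1) 1-2(w=5) 1-3(w=5) 3-4(w=7) 3-5(w=7)

step 1: add edge 0-6 (w=1); MST = {0-6(w=1)}
step 2: add edge 0-1 (w=1); MST = {0-1(w=1) 0-6(w=1)}
step 3: add edge 1-2 (w=5); MST = {0-1(w=1) 0-6(w=1) 1-2(w=5)}
step 4: add edge 1-3 (w=5); MST = {0-1(w=1) 0-6(w=1) 1-2(w=5) 1-3(w=5)}
step 5: add edge 3-4 (w=7); MST = {0-1(w=1) 0-6(w=1) 1-2(w=5) 1-3(w=5) 3-4(w=7)}
step 6: add edge 3-5 (w=7); MST = {0-1(w=1) 0-6(w=1) 1-2(w=5) 1-3(w=5) 3-4(w=7) 3-5(w=7)}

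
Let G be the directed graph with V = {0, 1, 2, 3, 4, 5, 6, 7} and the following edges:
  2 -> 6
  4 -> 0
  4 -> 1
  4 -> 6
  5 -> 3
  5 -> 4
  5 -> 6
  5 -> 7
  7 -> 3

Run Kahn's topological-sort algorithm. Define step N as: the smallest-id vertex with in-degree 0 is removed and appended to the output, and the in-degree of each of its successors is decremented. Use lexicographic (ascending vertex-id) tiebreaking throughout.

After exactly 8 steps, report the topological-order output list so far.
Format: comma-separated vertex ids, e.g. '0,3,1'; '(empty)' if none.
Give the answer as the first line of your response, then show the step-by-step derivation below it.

2,5,4,0,1,6,7,3

step 1: output 2; order=[2]; indeg=(1,1,0,2,1,0,2,1)
step 2: output 5; order=[2,5]; indeg=(1,1,0,1,0,0,1,0)
step 3: output 4; order=[2,5,4]; indeg=(0,0,0,1,0,0,0,0)
step 4: output 0; order=[2,5,4,0]; indeg=(0,0,0,1,0,0,0,0)
step 5: output 1; order=[2,5,4,0,1]; indeg=(0,0,0,1,0,0,0,0)
step 6: output 6; order=[2,5,4,0,1,6]; indeg=(0,0,0,1,0,0,0,0)
step 7: output 7; order=[2,5,4,0,1,6,7]; indeg=(0,0,0,0,0,0,0,0)
step 8: output 3; order=[2,5,4,0,1,6,7,3]; indeg=(0,0,0,0,0,0,0,0)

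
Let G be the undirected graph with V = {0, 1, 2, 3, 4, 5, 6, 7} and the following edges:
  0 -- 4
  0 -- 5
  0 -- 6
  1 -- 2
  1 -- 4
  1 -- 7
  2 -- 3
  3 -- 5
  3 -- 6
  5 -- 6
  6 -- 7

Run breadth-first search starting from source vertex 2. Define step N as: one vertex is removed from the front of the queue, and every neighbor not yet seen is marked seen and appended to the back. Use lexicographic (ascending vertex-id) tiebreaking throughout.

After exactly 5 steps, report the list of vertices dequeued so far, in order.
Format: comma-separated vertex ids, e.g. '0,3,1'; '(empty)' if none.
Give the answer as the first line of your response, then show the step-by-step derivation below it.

2,1,3,4,7

step 1: dequeue 2; queue=[1,3]; order=2
step 2: dequeue 1; queue=[3,4,7]; order=2,1
step 3: dequeue 3; queue=[4,7,5,6]; order=2,1,3
step 4: dequeue 4; queue=[7,5,6,0]; order=2,1,3,4
step 5: dequeue 7; queue=[5,6,0]; order=2,1,3,4,7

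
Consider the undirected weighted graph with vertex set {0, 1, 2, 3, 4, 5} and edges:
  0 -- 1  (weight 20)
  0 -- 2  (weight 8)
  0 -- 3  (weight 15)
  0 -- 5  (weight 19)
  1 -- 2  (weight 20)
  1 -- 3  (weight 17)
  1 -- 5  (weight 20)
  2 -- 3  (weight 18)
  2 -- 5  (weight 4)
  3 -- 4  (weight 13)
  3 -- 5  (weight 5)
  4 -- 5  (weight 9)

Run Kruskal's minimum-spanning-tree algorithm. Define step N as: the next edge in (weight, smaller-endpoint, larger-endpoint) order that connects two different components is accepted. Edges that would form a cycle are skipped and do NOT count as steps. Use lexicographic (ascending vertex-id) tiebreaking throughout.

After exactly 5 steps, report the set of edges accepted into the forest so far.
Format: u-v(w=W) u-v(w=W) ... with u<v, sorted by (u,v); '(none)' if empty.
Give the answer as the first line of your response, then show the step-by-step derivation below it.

0-2(w=8) 1-3(w=17) 2-5(w=4) 3-5(w=5) 4-5(w=9)

step 1: add edge 2-5 (w=4); MST = {2-5(w=4)}
step 2: add edge 3-5 (w=5); MST = {2-5(w=4) 3-5(w=5)}
step 3: add edge 0-2 (w=8); MST = {0-2(w=8) 2-5(w=4) 3-5(w=5)}
step 4: add edge 4-5 (w=9); MST = {0-2(w=8) 2-5(w=4) 3-5(w=5) 4-5(w=9)}
step 5: add edge 1-3 (w=17); MST = {0-2(w=8) 1-3(w=17) 2-5(w=4) 3-5(w=5) 4-5(w=9)}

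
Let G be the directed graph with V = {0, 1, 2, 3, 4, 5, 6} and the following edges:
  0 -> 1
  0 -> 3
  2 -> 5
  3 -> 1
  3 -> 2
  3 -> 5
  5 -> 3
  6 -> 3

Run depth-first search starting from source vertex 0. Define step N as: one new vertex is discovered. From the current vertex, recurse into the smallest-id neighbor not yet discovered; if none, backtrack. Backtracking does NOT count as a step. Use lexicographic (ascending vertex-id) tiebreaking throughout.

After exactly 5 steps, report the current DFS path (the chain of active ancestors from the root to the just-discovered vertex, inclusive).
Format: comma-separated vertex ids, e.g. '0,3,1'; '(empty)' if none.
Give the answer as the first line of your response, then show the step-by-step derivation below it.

0,3,2,5

step 1: discover 0; path=0; order=0
step 2: discover 1; path=0>1; order=0,1
step 3: discover 3; path=0>3; order=0,1,3
step 4: discover 2; path=0>3>2; order=0,1,3,2
step 5: discover 5; path=0>3>2>5; order=0,1,3,2,5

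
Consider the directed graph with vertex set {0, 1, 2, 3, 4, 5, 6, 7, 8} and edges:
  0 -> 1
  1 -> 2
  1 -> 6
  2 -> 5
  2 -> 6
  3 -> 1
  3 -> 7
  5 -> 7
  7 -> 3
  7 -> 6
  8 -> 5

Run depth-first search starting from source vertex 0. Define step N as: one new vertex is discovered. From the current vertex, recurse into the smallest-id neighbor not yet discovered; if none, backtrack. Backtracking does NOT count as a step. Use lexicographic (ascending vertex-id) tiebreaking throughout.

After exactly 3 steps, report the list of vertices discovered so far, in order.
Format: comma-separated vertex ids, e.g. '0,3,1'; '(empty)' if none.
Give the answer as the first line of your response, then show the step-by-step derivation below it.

0,1,2

step 1: discover 0; path=0; order=0
step 2: discover 1; path=0>1; order=0,1
step 3: discover 2; path=0>1>2; order=0,1,2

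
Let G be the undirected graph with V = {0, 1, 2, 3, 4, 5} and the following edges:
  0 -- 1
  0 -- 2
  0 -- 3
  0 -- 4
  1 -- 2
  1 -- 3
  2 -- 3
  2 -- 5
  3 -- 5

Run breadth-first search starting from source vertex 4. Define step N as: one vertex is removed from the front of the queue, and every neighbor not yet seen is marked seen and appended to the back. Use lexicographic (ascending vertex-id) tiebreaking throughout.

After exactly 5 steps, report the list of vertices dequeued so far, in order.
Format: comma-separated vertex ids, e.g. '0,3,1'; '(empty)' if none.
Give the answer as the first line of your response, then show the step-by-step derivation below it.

4,0,1,2,3

step 1: dequeue 4; queue=[0]; order=4
step 2: dequeue 0; queue=[1,2,3]; order=4,0
step 3: dequeue 1; queue=[2,3]; order=4,0,1
step 4: dequeue 2; queue=[3,5]; order=4,0,1,2
step 5: dequeue 3; queue=[5]; order=4,0,1,2,3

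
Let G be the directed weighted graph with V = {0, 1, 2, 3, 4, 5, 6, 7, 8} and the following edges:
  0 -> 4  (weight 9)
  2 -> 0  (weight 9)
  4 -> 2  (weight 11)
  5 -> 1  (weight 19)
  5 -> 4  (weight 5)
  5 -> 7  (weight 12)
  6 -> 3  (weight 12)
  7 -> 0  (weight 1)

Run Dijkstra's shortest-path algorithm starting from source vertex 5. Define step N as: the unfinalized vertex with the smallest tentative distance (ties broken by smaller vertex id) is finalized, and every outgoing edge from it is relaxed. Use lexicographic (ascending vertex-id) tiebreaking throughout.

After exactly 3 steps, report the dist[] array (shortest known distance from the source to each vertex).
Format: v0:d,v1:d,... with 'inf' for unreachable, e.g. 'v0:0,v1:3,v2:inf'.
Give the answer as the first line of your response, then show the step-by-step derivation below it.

v0:13,v1:19,v2:16,v3:inf,v4:5,v5:0,v6:inf,v7:12,v8:inf

step 1: dist = v0:inf,v1:19,v2:inf,v3:inf,v4:5,v5:0,v6:inf,v7:12,v8:inf
step 2: dist = v0:inf,v1:19,v2:16,v3:inf,v4:5,v5:0,v6:inf,v7:12,v8:inf
step 3: dist = v0:13,v1:19,v2:16,v3:inf,v4:5,v5:0,v6:inf,v7:12,v8:inf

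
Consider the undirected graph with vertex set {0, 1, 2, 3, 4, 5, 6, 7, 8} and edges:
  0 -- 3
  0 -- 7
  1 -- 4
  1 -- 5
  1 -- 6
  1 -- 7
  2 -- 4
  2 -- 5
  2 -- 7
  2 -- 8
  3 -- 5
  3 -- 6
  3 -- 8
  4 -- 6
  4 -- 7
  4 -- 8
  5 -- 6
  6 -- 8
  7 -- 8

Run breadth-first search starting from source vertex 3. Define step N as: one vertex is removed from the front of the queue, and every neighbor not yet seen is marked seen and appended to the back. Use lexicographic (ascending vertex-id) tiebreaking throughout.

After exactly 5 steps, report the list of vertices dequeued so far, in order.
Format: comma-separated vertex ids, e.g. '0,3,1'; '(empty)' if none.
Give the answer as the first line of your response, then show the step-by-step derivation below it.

3,0,5,6,8

step 1: dequeue 3; queue=[0,5,6,8]; order=3
step 2: dequeue 0; queue=[5,6,8,7]; order=3,0
step 3: dequeue 5; queue=[6,8,7,1,2]; order=3,0,5
step 4: dequeue 6; queue=[8,7,1,2,4]; order=3,0,5,6
step 5: dequeue 8; queue=[7,1,2,4]; order=3,0,5,6,8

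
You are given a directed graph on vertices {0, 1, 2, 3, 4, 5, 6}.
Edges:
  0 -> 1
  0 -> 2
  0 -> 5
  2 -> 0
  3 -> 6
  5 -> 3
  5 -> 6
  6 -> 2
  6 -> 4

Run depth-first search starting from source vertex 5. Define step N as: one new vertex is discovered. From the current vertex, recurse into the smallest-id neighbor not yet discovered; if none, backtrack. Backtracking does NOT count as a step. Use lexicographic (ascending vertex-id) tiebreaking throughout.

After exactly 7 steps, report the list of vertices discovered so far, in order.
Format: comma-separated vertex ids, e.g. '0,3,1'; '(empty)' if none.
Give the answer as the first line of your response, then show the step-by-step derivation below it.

5,3,6,2,0,1,4

step 1: discover 5; path=5; order=5
step 2: discover 3; path=5>3; order=5,3
step 3: discover 6; path=5>3>6; order=5,3,6
step 4: discover 2; path=5>3>6>2; order=5,3,6,2
step 5: discover 0; path=5>3>6>2>0; order=5,3,6,2,0
step 6: discover 1; path=5>3>6>2>0>1; order=5,3,6,2,0,1
step 7: discover 4; path=5>3>6>4; order=5,3,6,2,0,1,4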